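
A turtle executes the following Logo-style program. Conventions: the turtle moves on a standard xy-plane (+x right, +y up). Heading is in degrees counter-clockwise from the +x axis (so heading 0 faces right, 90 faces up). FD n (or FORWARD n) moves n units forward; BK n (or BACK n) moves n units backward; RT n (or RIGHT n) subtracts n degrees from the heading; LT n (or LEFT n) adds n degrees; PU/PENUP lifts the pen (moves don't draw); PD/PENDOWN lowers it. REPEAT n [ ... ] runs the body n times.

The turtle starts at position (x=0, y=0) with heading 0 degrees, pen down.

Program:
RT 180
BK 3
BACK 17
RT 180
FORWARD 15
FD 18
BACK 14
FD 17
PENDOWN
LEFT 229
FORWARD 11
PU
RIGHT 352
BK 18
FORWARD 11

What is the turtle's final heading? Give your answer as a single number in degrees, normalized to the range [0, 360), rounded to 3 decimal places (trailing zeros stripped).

Executing turtle program step by step:
Start: pos=(0,0), heading=0, pen down
RT 180: heading 0 -> 180
BK 3: (0,0) -> (3,0) [heading=180, draw]
BK 17: (3,0) -> (20,0) [heading=180, draw]
RT 180: heading 180 -> 0
FD 15: (20,0) -> (35,0) [heading=0, draw]
FD 18: (35,0) -> (53,0) [heading=0, draw]
BK 14: (53,0) -> (39,0) [heading=0, draw]
FD 17: (39,0) -> (56,0) [heading=0, draw]
PD: pen down
LT 229: heading 0 -> 229
FD 11: (56,0) -> (48.783,-8.302) [heading=229, draw]
PU: pen up
RT 352: heading 229 -> 237
BK 18: (48.783,-8.302) -> (58.587,6.794) [heading=237, move]
FD 11: (58.587,6.794) -> (52.596,-2.431) [heading=237, move]
Final: pos=(52.596,-2.431), heading=237, 7 segment(s) drawn

Answer: 237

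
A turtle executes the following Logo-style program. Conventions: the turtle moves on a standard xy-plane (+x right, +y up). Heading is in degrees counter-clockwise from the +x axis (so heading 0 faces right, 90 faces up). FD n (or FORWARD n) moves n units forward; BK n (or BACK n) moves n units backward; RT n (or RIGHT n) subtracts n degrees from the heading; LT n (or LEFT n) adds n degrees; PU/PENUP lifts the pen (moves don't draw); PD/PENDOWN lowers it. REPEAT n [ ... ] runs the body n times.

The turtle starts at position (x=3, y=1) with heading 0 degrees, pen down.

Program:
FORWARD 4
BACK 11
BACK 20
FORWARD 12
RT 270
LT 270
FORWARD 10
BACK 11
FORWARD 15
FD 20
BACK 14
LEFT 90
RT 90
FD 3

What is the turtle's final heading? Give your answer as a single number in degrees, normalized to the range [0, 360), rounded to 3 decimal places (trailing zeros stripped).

Executing turtle program step by step:
Start: pos=(3,1), heading=0, pen down
FD 4: (3,1) -> (7,1) [heading=0, draw]
BK 11: (7,1) -> (-4,1) [heading=0, draw]
BK 20: (-4,1) -> (-24,1) [heading=0, draw]
FD 12: (-24,1) -> (-12,1) [heading=0, draw]
RT 270: heading 0 -> 90
LT 270: heading 90 -> 0
FD 10: (-12,1) -> (-2,1) [heading=0, draw]
BK 11: (-2,1) -> (-13,1) [heading=0, draw]
FD 15: (-13,1) -> (2,1) [heading=0, draw]
FD 20: (2,1) -> (22,1) [heading=0, draw]
BK 14: (22,1) -> (8,1) [heading=0, draw]
LT 90: heading 0 -> 90
RT 90: heading 90 -> 0
FD 3: (8,1) -> (11,1) [heading=0, draw]
Final: pos=(11,1), heading=0, 10 segment(s) drawn

Answer: 0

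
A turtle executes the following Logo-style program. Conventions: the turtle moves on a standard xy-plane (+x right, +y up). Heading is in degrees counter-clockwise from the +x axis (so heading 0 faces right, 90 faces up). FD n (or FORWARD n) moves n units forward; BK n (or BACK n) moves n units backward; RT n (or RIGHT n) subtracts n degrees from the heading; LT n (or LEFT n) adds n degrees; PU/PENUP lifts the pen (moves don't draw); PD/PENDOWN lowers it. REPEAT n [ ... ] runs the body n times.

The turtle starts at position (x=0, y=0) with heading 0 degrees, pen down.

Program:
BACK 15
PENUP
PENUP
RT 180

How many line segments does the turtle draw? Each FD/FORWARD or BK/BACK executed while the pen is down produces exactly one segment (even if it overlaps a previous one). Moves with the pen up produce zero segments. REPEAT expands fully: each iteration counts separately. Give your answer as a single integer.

Answer: 1

Derivation:
Executing turtle program step by step:
Start: pos=(0,0), heading=0, pen down
BK 15: (0,0) -> (-15,0) [heading=0, draw]
PU: pen up
PU: pen up
RT 180: heading 0 -> 180
Final: pos=(-15,0), heading=180, 1 segment(s) drawn
Segments drawn: 1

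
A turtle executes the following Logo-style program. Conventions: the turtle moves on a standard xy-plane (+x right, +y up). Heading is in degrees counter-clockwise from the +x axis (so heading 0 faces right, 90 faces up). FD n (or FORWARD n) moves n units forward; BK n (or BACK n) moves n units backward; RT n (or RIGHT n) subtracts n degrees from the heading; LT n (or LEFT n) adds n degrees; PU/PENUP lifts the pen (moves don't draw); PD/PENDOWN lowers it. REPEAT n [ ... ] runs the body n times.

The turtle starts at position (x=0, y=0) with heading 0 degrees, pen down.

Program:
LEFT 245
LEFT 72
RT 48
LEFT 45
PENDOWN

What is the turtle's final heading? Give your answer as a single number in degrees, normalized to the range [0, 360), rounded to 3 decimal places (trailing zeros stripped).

Executing turtle program step by step:
Start: pos=(0,0), heading=0, pen down
LT 245: heading 0 -> 245
LT 72: heading 245 -> 317
RT 48: heading 317 -> 269
LT 45: heading 269 -> 314
PD: pen down
Final: pos=(0,0), heading=314, 0 segment(s) drawn

Answer: 314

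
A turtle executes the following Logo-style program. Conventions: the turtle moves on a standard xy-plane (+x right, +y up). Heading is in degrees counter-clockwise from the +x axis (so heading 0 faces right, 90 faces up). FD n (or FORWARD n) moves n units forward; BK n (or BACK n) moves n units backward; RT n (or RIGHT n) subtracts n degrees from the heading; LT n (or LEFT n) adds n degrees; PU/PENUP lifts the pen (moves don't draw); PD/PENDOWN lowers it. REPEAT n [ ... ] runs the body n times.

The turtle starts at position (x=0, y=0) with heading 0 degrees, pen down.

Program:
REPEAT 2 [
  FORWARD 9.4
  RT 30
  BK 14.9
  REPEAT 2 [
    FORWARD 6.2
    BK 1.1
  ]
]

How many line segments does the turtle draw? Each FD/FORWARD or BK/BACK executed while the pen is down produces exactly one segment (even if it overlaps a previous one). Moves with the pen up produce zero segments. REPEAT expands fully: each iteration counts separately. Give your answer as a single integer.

Executing turtle program step by step:
Start: pos=(0,0), heading=0, pen down
REPEAT 2 [
  -- iteration 1/2 --
  FD 9.4: (0,0) -> (9.4,0) [heading=0, draw]
  RT 30: heading 0 -> 330
  BK 14.9: (9.4,0) -> (-3.504,7.45) [heading=330, draw]
  REPEAT 2 [
    -- iteration 1/2 --
    FD 6.2: (-3.504,7.45) -> (1.866,4.35) [heading=330, draw]
    BK 1.1: (1.866,4.35) -> (0.913,4.9) [heading=330, draw]
    -- iteration 2/2 --
    FD 6.2: (0.913,4.9) -> (6.282,1.8) [heading=330, draw]
    BK 1.1: (6.282,1.8) -> (5.33,2.35) [heading=330, draw]
  ]
  -- iteration 2/2 --
  FD 9.4: (5.33,2.35) -> (13.47,-2.35) [heading=330, draw]
  RT 30: heading 330 -> 300
  BK 14.9: (13.47,-2.35) -> (6.02,10.554) [heading=300, draw]
  REPEAT 2 [
    -- iteration 1/2 --
    FD 6.2: (6.02,10.554) -> (9.12,5.184) [heading=300, draw]
    BK 1.1: (9.12,5.184) -> (8.57,6.137) [heading=300, draw]
    -- iteration 2/2 --
    FD 6.2: (8.57,6.137) -> (11.67,0.768) [heading=300, draw]
    BK 1.1: (11.67,0.768) -> (11.12,1.72) [heading=300, draw]
  ]
]
Final: pos=(11.12,1.72), heading=300, 12 segment(s) drawn
Segments drawn: 12

Answer: 12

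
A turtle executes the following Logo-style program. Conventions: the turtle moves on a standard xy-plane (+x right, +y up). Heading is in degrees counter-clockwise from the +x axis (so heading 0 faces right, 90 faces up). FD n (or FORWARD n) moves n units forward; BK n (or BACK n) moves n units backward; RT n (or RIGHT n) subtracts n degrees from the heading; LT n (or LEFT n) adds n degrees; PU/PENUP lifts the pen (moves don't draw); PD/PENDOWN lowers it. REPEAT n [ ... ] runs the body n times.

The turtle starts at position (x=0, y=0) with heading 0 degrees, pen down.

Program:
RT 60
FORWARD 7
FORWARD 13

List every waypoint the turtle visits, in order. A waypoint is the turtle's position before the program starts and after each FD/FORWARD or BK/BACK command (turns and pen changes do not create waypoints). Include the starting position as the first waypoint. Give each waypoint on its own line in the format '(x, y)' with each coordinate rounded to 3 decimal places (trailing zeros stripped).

Executing turtle program step by step:
Start: pos=(0,0), heading=0, pen down
RT 60: heading 0 -> 300
FD 7: (0,0) -> (3.5,-6.062) [heading=300, draw]
FD 13: (3.5,-6.062) -> (10,-17.321) [heading=300, draw]
Final: pos=(10,-17.321), heading=300, 2 segment(s) drawn
Waypoints (3 total):
(0, 0)
(3.5, -6.062)
(10, -17.321)

Answer: (0, 0)
(3.5, -6.062)
(10, -17.321)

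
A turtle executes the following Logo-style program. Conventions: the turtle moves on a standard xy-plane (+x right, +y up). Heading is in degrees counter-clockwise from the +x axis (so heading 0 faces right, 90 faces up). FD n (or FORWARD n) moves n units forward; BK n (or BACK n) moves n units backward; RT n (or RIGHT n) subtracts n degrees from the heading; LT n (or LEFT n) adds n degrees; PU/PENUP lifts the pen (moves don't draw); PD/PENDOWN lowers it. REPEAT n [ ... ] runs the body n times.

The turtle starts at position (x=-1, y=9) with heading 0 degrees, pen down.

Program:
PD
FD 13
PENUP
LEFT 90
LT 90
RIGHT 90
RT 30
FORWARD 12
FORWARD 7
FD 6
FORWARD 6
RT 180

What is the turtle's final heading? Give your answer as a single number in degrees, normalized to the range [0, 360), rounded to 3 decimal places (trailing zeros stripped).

Executing turtle program step by step:
Start: pos=(-1,9), heading=0, pen down
PD: pen down
FD 13: (-1,9) -> (12,9) [heading=0, draw]
PU: pen up
LT 90: heading 0 -> 90
LT 90: heading 90 -> 180
RT 90: heading 180 -> 90
RT 30: heading 90 -> 60
FD 12: (12,9) -> (18,19.392) [heading=60, move]
FD 7: (18,19.392) -> (21.5,25.454) [heading=60, move]
FD 6: (21.5,25.454) -> (24.5,30.651) [heading=60, move]
FD 6: (24.5,30.651) -> (27.5,35.847) [heading=60, move]
RT 180: heading 60 -> 240
Final: pos=(27.5,35.847), heading=240, 1 segment(s) drawn

Answer: 240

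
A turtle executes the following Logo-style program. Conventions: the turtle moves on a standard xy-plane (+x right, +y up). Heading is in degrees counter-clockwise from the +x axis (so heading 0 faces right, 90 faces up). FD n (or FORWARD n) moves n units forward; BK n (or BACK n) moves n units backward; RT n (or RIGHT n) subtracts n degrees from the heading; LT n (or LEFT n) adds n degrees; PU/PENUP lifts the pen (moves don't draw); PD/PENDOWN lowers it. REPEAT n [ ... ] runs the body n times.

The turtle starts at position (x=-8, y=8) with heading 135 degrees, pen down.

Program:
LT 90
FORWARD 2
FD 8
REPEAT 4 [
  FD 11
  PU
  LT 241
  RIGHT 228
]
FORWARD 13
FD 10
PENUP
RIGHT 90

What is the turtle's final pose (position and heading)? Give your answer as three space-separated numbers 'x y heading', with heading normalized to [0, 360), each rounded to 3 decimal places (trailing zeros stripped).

Executing turtle program step by step:
Start: pos=(-8,8), heading=135, pen down
LT 90: heading 135 -> 225
FD 2: (-8,8) -> (-9.414,6.586) [heading=225, draw]
FD 8: (-9.414,6.586) -> (-15.071,0.929) [heading=225, draw]
REPEAT 4 [
  -- iteration 1/4 --
  FD 11: (-15.071,0.929) -> (-22.849,-6.849) [heading=225, draw]
  PU: pen up
  LT 241: heading 225 -> 106
  RT 228: heading 106 -> 238
  -- iteration 2/4 --
  FD 11: (-22.849,-6.849) -> (-28.678,-16.178) [heading=238, move]
  PU: pen up
  LT 241: heading 238 -> 119
  RT 228: heading 119 -> 251
  -- iteration 3/4 --
  FD 11: (-28.678,-16.178) -> (-32.26,-26.578) [heading=251, move]
  PU: pen up
  LT 241: heading 251 -> 132
  RT 228: heading 132 -> 264
  -- iteration 4/4 --
  FD 11: (-32.26,-26.578) -> (-33.409,-37.518) [heading=264, move]
  PU: pen up
  LT 241: heading 264 -> 145
  RT 228: heading 145 -> 277
]
FD 13: (-33.409,-37.518) -> (-31.825,-50.421) [heading=277, move]
FD 10: (-31.825,-50.421) -> (-30.606,-60.347) [heading=277, move]
PU: pen up
RT 90: heading 277 -> 187
Final: pos=(-30.606,-60.347), heading=187, 3 segment(s) drawn

Answer: -30.606 -60.347 187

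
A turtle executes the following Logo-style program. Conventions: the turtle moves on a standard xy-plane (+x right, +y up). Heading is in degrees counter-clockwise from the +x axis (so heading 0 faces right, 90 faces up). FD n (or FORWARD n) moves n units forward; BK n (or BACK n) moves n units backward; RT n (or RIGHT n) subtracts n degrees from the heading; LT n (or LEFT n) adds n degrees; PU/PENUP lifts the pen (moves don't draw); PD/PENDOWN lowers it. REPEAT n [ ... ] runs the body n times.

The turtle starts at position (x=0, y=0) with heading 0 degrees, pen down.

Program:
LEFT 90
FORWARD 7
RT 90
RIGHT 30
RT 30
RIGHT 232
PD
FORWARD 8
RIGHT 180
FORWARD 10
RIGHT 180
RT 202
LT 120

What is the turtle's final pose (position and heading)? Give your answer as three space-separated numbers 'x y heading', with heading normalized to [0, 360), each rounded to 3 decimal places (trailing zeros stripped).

Executing turtle program step by step:
Start: pos=(0,0), heading=0, pen down
LT 90: heading 0 -> 90
FD 7: (0,0) -> (0,7) [heading=90, draw]
RT 90: heading 90 -> 0
RT 30: heading 0 -> 330
RT 30: heading 330 -> 300
RT 232: heading 300 -> 68
PD: pen down
FD 8: (0,7) -> (2.997,14.417) [heading=68, draw]
RT 180: heading 68 -> 248
FD 10: (2.997,14.417) -> (-0.749,5.146) [heading=248, draw]
RT 180: heading 248 -> 68
RT 202: heading 68 -> 226
LT 120: heading 226 -> 346
Final: pos=(-0.749,5.146), heading=346, 3 segment(s) drawn

Answer: -0.749 5.146 346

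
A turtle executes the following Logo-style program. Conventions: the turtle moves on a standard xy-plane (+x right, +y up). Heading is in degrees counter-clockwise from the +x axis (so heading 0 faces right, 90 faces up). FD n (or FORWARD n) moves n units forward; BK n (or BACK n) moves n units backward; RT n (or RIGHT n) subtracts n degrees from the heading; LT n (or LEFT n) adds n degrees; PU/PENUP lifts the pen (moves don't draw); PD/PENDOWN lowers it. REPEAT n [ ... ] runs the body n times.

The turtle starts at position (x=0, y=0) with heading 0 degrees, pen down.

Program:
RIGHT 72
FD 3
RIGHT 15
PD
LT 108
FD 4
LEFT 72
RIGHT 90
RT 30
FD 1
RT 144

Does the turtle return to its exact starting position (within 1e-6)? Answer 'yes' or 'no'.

Answer: no

Derivation:
Executing turtle program step by step:
Start: pos=(0,0), heading=0, pen down
RT 72: heading 0 -> 288
FD 3: (0,0) -> (0.927,-2.853) [heading=288, draw]
RT 15: heading 288 -> 273
PD: pen down
LT 108: heading 273 -> 21
FD 4: (0.927,-2.853) -> (4.661,-1.42) [heading=21, draw]
LT 72: heading 21 -> 93
RT 90: heading 93 -> 3
RT 30: heading 3 -> 333
FD 1: (4.661,-1.42) -> (5.552,-1.874) [heading=333, draw]
RT 144: heading 333 -> 189
Final: pos=(5.552,-1.874), heading=189, 3 segment(s) drawn

Start position: (0, 0)
Final position: (5.552, -1.874)
Distance = 5.86; >= 1e-6 -> NOT closed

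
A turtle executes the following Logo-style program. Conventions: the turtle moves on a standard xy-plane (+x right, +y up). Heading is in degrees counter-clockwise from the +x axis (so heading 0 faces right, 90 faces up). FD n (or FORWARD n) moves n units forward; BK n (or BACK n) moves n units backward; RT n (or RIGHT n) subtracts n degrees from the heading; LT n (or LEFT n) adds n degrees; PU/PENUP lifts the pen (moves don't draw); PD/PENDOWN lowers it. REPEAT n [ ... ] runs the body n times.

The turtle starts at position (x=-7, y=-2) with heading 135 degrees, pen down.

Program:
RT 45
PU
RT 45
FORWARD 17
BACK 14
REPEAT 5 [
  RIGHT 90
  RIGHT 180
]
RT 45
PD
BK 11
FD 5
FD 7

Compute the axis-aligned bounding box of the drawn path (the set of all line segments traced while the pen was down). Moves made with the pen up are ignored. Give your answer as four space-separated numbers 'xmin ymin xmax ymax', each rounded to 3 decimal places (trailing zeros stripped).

Executing turtle program step by step:
Start: pos=(-7,-2), heading=135, pen down
RT 45: heading 135 -> 90
PU: pen up
RT 45: heading 90 -> 45
FD 17: (-7,-2) -> (5.021,10.021) [heading=45, move]
BK 14: (5.021,10.021) -> (-4.879,0.121) [heading=45, move]
REPEAT 5 [
  -- iteration 1/5 --
  RT 90: heading 45 -> 315
  RT 180: heading 315 -> 135
  -- iteration 2/5 --
  RT 90: heading 135 -> 45
  RT 180: heading 45 -> 225
  -- iteration 3/5 --
  RT 90: heading 225 -> 135
  RT 180: heading 135 -> 315
  -- iteration 4/5 --
  RT 90: heading 315 -> 225
  RT 180: heading 225 -> 45
  -- iteration 5/5 --
  RT 90: heading 45 -> 315
  RT 180: heading 315 -> 135
]
RT 45: heading 135 -> 90
PD: pen down
BK 11: (-4.879,0.121) -> (-4.879,-10.879) [heading=90, draw]
FD 5: (-4.879,-10.879) -> (-4.879,-5.879) [heading=90, draw]
FD 7: (-4.879,-5.879) -> (-4.879,1.121) [heading=90, draw]
Final: pos=(-4.879,1.121), heading=90, 3 segment(s) drawn

Segment endpoints: x in {-4.879, -4.879, -4.879, -4.879}, y in {-10.879, -5.879, 0.121, 1.121}
xmin=-4.879, ymin=-10.879, xmax=-4.879, ymax=1.121

Answer: -4.879 -10.879 -4.879 1.121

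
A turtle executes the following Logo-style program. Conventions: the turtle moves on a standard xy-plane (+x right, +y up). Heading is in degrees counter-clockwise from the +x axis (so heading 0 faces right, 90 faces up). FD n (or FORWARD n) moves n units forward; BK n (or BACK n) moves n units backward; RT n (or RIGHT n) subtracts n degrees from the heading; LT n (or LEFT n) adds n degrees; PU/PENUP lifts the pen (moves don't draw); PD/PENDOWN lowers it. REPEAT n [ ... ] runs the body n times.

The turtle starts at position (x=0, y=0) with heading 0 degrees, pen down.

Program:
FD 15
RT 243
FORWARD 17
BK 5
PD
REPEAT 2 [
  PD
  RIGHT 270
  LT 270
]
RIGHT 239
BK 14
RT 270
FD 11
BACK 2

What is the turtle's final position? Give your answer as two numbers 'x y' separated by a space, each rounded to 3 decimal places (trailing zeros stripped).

Answer: 24.603 17.795

Derivation:
Executing turtle program step by step:
Start: pos=(0,0), heading=0, pen down
FD 15: (0,0) -> (15,0) [heading=0, draw]
RT 243: heading 0 -> 117
FD 17: (15,0) -> (7.282,15.147) [heading=117, draw]
BK 5: (7.282,15.147) -> (9.552,10.692) [heading=117, draw]
PD: pen down
REPEAT 2 [
  -- iteration 1/2 --
  PD: pen down
  RT 270: heading 117 -> 207
  LT 270: heading 207 -> 117
  -- iteration 2/2 --
  PD: pen down
  RT 270: heading 117 -> 207
  LT 270: heading 207 -> 117
]
RT 239: heading 117 -> 238
BK 14: (9.552,10.692) -> (16.971,22.565) [heading=238, draw]
RT 270: heading 238 -> 328
FD 11: (16.971,22.565) -> (26.3,16.736) [heading=328, draw]
BK 2: (26.3,16.736) -> (24.603,17.795) [heading=328, draw]
Final: pos=(24.603,17.795), heading=328, 6 segment(s) drawn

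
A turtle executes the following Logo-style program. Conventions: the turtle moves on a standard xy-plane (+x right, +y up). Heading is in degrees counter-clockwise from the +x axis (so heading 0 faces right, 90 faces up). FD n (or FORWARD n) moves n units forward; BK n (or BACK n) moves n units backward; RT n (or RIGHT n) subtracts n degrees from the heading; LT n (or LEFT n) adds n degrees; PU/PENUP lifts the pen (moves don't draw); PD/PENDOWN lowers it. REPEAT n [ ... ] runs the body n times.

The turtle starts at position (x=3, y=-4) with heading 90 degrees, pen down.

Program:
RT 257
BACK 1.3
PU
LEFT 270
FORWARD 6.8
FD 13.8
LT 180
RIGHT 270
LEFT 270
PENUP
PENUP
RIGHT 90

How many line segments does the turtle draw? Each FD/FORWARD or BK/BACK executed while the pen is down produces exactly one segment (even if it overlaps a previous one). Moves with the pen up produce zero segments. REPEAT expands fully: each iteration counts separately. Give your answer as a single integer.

Executing turtle program step by step:
Start: pos=(3,-4), heading=90, pen down
RT 257: heading 90 -> 193
BK 1.3: (3,-4) -> (4.267,-3.708) [heading=193, draw]
PU: pen up
LT 270: heading 193 -> 103
FD 6.8: (4.267,-3.708) -> (2.737,2.918) [heading=103, move]
FD 13.8: (2.737,2.918) -> (-0.367,16.364) [heading=103, move]
LT 180: heading 103 -> 283
RT 270: heading 283 -> 13
LT 270: heading 13 -> 283
PU: pen up
PU: pen up
RT 90: heading 283 -> 193
Final: pos=(-0.367,16.364), heading=193, 1 segment(s) drawn
Segments drawn: 1

Answer: 1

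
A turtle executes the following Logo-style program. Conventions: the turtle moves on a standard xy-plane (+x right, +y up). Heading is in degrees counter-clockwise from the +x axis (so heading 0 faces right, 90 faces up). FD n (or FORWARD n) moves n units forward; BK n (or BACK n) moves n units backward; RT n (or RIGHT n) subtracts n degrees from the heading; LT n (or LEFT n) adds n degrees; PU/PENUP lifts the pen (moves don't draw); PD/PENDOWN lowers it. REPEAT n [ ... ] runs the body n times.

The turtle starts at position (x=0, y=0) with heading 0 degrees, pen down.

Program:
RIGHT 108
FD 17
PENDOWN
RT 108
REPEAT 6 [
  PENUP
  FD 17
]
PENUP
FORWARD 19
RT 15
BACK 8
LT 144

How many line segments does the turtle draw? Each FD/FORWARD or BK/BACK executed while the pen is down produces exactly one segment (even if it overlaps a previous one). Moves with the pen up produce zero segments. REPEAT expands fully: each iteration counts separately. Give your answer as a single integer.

Answer: 1

Derivation:
Executing turtle program step by step:
Start: pos=(0,0), heading=0, pen down
RT 108: heading 0 -> 252
FD 17: (0,0) -> (-5.253,-16.168) [heading=252, draw]
PD: pen down
RT 108: heading 252 -> 144
REPEAT 6 [
  -- iteration 1/6 --
  PU: pen up
  FD 17: (-5.253,-16.168) -> (-19.007,-6.176) [heading=144, move]
  -- iteration 2/6 --
  PU: pen up
  FD 17: (-19.007,-6.176) -> (-32.76,3.817) [heading=144, move]
  -- iteration 3/6 --
  PU: pen up
  FD 17: (-32.76,3.817) -> (-46.513,13.809) [heading=144, move]
  -- iteration 4/6 --
  PU: pen up
  FD 17: (-46.513,13.809) -> (-60.266,23.801) [heading=144, move]
  -- iteration 5/6 --
  PU: pen up
  FD 17: (-60.266,23.801) -> (-74.02,33.794) [heading=144, move]
  -- iteration 6/6 --
  PU: pen up
  FD 17: (-74.02,33.794) -> (-87.773,43.786) [heading=144, move]
]
PU: pen up
FD 19: (-87.773,43.786) -> (-103.144,54.954) [heading=144, move]
RT 15: heading 144 -> 129
BK 8: (-103.144,54.954) -> (-98.11,48.737) [heading=129, move]
LT 144: heading 129 -> 273
Final: pos=(-98.11,48.737), heading=273, 1 segment(s) drawn
Segments drawn: 1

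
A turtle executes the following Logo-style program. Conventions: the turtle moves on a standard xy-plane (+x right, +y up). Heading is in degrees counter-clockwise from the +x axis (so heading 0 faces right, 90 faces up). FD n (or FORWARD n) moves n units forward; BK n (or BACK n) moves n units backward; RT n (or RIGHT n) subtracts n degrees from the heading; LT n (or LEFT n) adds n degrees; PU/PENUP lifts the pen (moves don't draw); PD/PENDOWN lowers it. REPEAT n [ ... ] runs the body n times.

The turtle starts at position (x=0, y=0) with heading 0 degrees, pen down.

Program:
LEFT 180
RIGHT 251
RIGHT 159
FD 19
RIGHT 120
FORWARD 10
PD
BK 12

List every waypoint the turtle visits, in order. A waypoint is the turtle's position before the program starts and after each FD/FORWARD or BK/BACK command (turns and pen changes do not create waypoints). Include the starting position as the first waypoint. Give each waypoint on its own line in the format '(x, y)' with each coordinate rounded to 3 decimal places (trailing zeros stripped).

Answer: (0, 0)
(-12.213, 14.555)
(-2.365, 16.291)
(-14.183, 14.208)

Derivation:
Executing turtle program step by step:
Start: pos=(0,0), heading=0, pen down
LT 180: heading 0 -> 180
RT 251: heading 180 -> 289
RT 159: heading 289 -> 130
FD 19: (0,0) -> (-12.213,14.555) [heading=130, draw]
RT 120: heading 130 -> 10
FD 10: (-12.213,14.555) -> (-2.365,16.291) [heading=10, draw]
PD: pen down
BK 12: (-2.365,16.291) -> (-14.183,14.208) [heading=10, draw]
Final: pos=(-14.183,14.208), heading=10, 3 segment(s) drawn
Waypoints (4 total):
(0, 0)
(-12.213, 14.555)
(-2.365, 16.291)
(-14.183, 14.208)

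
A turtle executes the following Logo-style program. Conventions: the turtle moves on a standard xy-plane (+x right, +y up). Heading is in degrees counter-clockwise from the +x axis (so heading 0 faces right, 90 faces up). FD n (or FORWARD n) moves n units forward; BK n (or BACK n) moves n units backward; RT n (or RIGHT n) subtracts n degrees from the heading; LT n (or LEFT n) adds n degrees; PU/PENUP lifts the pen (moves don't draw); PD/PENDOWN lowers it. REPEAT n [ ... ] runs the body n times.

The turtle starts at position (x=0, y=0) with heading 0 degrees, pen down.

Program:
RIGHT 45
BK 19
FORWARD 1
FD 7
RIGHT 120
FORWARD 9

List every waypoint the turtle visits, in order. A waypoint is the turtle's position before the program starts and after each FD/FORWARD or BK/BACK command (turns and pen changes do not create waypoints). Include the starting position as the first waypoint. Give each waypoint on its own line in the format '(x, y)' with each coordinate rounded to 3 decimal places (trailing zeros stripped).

Executing turtle program step by step:
Start: pos=(0,0), heading=0, pen down
RT 45: heading 0 -> 315
BK 19: (0,0) -> (-13.435,13.435) [heading=315, draw]
FD 1: (-13.435,13.435) -> (-12.728,12.728) [heading=315, draw]
FD 7: (-12.728,12.728) -> (-7.778,7.778) [heading=315, draw]
RT 120: heading 315 -> 195
FD 9: (-7.778,7.778) -> (-16.472,5.449) [heading=195, draw]
Final: pos=(-16.472,5.449), heading=195, 4 segment(s) drawn
Waypoints (5 total):
(0, 0)
(-13.435, 13.435)
(-12.728, 12.728)
(-7.778, 7.778)
(-16.472, 5.449)

Answer: (0, 0)
(-13.435, 13.435)
(-12.728, 12.728)
(-7.778, 7.778)
(-16.472, 5.449)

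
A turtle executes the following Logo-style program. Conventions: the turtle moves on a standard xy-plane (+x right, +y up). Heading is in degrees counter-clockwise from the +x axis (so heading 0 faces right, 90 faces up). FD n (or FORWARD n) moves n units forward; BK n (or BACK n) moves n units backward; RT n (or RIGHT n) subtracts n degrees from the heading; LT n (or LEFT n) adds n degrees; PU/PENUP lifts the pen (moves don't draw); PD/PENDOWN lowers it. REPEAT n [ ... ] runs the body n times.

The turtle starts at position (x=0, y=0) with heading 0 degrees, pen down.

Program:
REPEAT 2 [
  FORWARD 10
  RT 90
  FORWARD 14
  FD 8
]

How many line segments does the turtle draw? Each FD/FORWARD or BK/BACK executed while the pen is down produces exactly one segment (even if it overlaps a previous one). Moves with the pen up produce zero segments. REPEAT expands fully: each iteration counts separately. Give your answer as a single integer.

Executing turtle program step by step:
Start: pos=(0,0), heading=0, pen down
REPEAT 2 [
  -- iteration 1/2 --
  FD 10: (0,0) -> (10,0) [heading=0, draw]
  RT 90: heading 0 -> 270
  FD 14: (10,0) -> (10,-14) [heading=270, draw]
  FD 8: (10,-14) -> (10,-22) [heading=270, draw]
  -- iteration 2/2 --
  FD 10: (10,-22) -> (10,-32) [heading=270, draw]
  RT 90: heading 270 -> 180
  FD 14: (10,-32) -> (-4,-32) [heading=180, draw]
  FD 8: (-4,-32) -> (-12,-32) [heading=180, draw]
]
Final: pos=(-12,-32), heading=180, 6 segment(s) drawn
Segments drawn: 6

Answer: 6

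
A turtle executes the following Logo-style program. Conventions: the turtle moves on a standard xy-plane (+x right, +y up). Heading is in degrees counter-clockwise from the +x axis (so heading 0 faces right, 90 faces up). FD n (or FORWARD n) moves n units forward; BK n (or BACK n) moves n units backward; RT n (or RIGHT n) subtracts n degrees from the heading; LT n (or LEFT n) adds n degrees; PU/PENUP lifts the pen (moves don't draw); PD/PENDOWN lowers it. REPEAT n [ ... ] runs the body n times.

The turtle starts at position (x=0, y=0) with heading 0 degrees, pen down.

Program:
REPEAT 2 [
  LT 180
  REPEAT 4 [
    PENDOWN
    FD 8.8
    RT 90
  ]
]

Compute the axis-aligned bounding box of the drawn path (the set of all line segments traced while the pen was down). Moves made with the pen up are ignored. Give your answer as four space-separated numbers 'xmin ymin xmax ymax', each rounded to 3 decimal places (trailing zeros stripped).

Answer: -8.8 -8.8 8.8 8.8

Derivation:
Executing turtle program step by step:
Start: pos=(0,0), heading=0, pen down
REPEAT 2 [
  -- iteration 1/2 --
  LT 180: heading 0 -> 180
  REPEAT 4 [
    -- iteration 1/4 --
    PD: pen down
    FD 8.8: (0,0) -> (-8.8,0) [heading=180, draw]
    RT 90: heading 180 -> 90
    -- iteration 2/4 --
    PD: pen down
    FD 8.8: (-8.8,0) -> (-8.8,8.8) [heading=90, draw]
    RT 90: heading 90 -> 0
    -- iteration 3/4 --
    PD: pen down
    FD 8.8: (-8.8,8.8) -> (0,8.8) [heading=0, draw]
    RT 90: heading 0 -> 270
    -- iteration 4/4 --
    PD: pen down
    FD 8.8: (0,8.8) -> (0,0) [heading=270, draw]
    RT 90: heading 270 -> 180
  ]
  -- iteration 2/2 --
  LT 180: heading 180 -> 0
  REPEAT 4 [
    -- iteration 1/4 --
    PD: pen down
    FD 8.8: (0,0) -> (8.8,0) [heading=0, draw]
    RT 90: heading 0 -> 270
    -- iteration 2/4 --
    PD: pen down
    FD 8.8: (8.8,0) -> (8.8,-8.8) [heading=270, draw]
    RT 90: heading 270 -> 180
    -- iteration 3/4 --
    PD: pen down
    FD 8.8: (8.8,-8.8) -> (0,-8.8) [heading=180, draw]
    RT 90: heading 180 -> 90
    -- iteration 4/4 --
    PD: pen down
    FD 8.8: (0,-8.8) -> (0,0) [heading=90, draw]
    RT 90: heading 90 -> 0
  ]
]
Final: pos=(0,0), heading=0, 8 segment(s) drawn

Segment endpoints: x in {-8.8, 0, 0, 0, 8.8}, y in {-8.8, -8.8, 0, 0, 0, 8.8}
xmin=-8.8, ymin=-8.8, xmax=8.8, ymax=8.8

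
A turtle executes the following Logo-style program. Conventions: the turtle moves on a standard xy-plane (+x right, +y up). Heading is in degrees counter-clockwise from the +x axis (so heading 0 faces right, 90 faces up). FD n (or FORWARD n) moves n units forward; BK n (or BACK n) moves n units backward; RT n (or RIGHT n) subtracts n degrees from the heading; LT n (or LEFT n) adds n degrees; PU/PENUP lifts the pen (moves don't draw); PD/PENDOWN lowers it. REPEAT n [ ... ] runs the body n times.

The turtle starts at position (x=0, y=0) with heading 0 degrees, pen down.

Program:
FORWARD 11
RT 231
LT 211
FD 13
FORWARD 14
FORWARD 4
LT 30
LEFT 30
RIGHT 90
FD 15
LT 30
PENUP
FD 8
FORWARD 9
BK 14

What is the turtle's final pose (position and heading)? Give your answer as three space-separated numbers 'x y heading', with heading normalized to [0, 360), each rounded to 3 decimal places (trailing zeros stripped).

Answer: 52.591 -23.119 340

Derivation:
Executing turtle program step by step:
Start: pos=(0,0), heading=0, pen down
FD 11: (0,0) -> (11,0) [heading=0, draw]
RT 231: heading 0 -> 129
LT 211: heading 129 -> 340
FD 13: (11,0) -> (23.216,-4.446) [heading=340, draw]
FD 14: (23.216,-4.446) -> (36.372,-9.235) [heading=340, draw]
FD 4: (36.372,-9.235) -> (40.13,-10.603) [heading=340, draw]
LT 30: heading 340 -> 10
LT 30: heading 10 -> 40
RT 90: heading 40 -> 310
FD 15: (40.13,-10.603) -> (49.772,-22.093) [heading=310, draw]
LT 30: heading 310 -> 340
PU: pen up
FD 8: (49.772,-22.093) -> (57.29,-24.829) [heading=340, move]
FD 9: (57.29,-24.829) -> (65.747,-27.908) [heading=340, move]
BK 14: (65.747,-27.908) -> (52.591,-23.119) [heading=340, move]
Final: pos=(52.591,-23.119), heading=340, 5 segment(s) drawn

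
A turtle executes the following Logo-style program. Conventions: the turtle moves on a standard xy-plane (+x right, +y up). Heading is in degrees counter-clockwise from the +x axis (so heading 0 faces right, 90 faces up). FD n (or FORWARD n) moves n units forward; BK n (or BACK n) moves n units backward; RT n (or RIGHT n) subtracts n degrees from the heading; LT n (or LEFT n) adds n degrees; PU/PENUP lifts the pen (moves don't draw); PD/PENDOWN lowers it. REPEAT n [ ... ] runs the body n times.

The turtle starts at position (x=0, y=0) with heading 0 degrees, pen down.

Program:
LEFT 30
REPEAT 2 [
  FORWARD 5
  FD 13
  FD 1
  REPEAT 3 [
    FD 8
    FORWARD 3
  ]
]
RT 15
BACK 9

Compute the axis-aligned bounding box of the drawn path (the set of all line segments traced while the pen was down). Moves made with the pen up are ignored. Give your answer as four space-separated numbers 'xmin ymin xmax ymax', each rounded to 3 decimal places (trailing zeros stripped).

Executing turtle program step by step:
Start: pos=(0,0), heading=0, pen down
LT 30: heading 0 -> 30
REPEAT 2 [
  -- iteration 1/2 --
  FD 5: (0,0) -> (4.33,2.5) [heading=30, draw]
  FD 13: (4.33,2.5) -> (15.588,9) [heading=30, draw]
  FD 1: (15.588,9) -> (16.454,9.5) [heading=30, draw]
  REPEAT 3 [
    -- iteration 1/3 --
    FD 8: (16.454,9.5) -> (23.383,13.5) [heading=30, draw]
    FD 3: (23.383,13.5) -> (25.981,15) [heading=30, draw]
    -- iteration 2/3 --
    FD 8: (25.981,15) -> (32.909,19) [heading=30, draw]
    FD 3: (32.909,19) -> (35.507,20.5) [heading=30, draw]
    -- iteration 3/3 --
    FD 8: (35.507,20.5) -> (42.435,24.5) [heading=30, draw]
    FD 3: (42.435,24.5) -> (45.033,26) [heading=30, draw]
  ]
  -- iteration 2/2 --
  FD 5: (45.033,26) -> (49.363,28.5) [heading=30, draw]
  FD 13: (49.363,28.5) -> (60.622,35) [heading=30, draw]
  FD 1: (60.622,35) -> (61.488,35.5) [heading=30, draw]
  REPEAT 3 [
    -- iteration 1/3 --
    FD 8: (61.488,35.5) -> (68.416,39.5) [heading=30, draw]
    FD 3: (68.416,39.5) -> (71.014,41) [heading=30, draw]
    -- iteration 2/3 --
    FD 8: (71.014,41) -> (77.942,45) [heading=30, draw]
    FD 3: (77.942,45) -> (80.54,46.5) [heading=30, draw]
    -- iteration 3/3 --
    FD 8: (80.54,46.5) -> (87.469,50.5) [heading=30, draw]
    FD 3: (87.469,50.5) -> (90.067,52) [heading=30, draw]
  ]
]
RT 15: heading 30 -> 15
BK 9: (90.067,52) -> (81.373,49.671) [heading=15, draw]
Final: pos=(81.373,49.671), heading=15, 19 segment(s) drawn

Segment endpoints: x in {0, 4.33, 15.588, 16.454, 23.383, 25.981, 32.909, 35.507, 42.435, 45.033, 49.363, 60.622, 61.488, 68.416, 71.014, 77.942, 80.54, 81.373, 87.469, 90.067}, y in {0, 2.5, 9, 9.5, 13.5, 15, 19, 20.5, 24.5, 26, 28.5, 35, 35.5, 39.5, 41, 45, 46.5, 49.671, 50.5, 52}
xmin=0, ymin=0, xmax=90.067, ymax=52

Answer: 0 0 90.067 52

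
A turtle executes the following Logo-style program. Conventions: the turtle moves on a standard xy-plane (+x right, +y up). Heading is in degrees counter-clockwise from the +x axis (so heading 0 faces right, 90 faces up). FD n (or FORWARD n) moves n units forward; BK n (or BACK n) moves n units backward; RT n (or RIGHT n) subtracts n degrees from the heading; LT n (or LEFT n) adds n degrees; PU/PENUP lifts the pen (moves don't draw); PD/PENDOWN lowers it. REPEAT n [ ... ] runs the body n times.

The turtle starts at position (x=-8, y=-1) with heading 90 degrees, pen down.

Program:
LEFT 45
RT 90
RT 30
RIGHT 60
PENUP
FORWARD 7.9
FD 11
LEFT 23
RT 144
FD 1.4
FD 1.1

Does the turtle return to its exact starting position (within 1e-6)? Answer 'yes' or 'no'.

Answer: no

Derivation:
Executing turtle program step by step:
Start: pos=(-8,-1), heading=90, pen down
LT 45: heading 90 -> 135
RT 90: heading 135 -> 45
RT 30: heading 45 -> 15
RT 60: heading 15 -> 315
PU: pen up
FD 7.9: (-8,-1) -> (-2.414,-6.586) [heading=315, move]
FD 11: (-2.414,-6.586) -> (5.364,-14.364) [heading=315, move]
LT 23: heading 315 -> 338
RT 144: heading 338 -> 194
FD 1.4: (5.364,-14.364) -> (4.006,-14.703) [heading=194, move]
FD 1.1: (4.006,-14.703) -> (2.939,-14.969) [heading=194, move]
Final: pos=(2.939,-14.969), heading=194, 0 segment(s) drawn

Start position: (-8, -1)
Final position: (2.939, -14.969)
Distance = 17.742; >= 1e-6 -> NOT closed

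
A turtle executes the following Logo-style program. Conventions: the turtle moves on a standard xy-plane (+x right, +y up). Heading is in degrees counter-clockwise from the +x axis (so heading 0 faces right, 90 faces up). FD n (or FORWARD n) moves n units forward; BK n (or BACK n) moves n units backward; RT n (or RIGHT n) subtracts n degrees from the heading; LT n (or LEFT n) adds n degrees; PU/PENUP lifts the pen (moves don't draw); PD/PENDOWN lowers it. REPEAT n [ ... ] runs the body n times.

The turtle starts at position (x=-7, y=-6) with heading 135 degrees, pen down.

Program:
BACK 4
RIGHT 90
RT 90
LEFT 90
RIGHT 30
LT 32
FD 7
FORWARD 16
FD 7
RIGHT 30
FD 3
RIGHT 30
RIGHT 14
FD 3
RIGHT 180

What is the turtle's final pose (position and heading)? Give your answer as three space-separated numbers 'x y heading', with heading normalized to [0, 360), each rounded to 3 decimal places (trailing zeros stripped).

Answer: 21.83 12.627 153

Derivation:
Executing turtle program step by step:
Start: pos=(-7,-6), heading=135, pen down
BK 4: (-7,-6) -> (-4.172,-8.828) [heading=135, draw]
RT 90: heading 135 -> 45
RT 90: heading 45 -> 315
LT 90: heading 315 -> 45
RT 30: heading 45 -> 15
LT 32: heading 15 -> 47
FD 7: (-4.172,-8.828) -> (0.602,-3.709) [heading=47, draw]
FD 16: (0.602,-3.709) -> (11.514,7.993) [heading=47, draw]
FD 7: (11.514,7.993) -> (16.288,13.112) [heading=47, draw]
RT 30: heading 47 -> 17
FD 3: (16.288,13.112) -> (19.157,13.989) [heading=17, draw]
RT 30: heading 17 -> 347
RT 14: heading 347 -> 333
FD 3: (19.157,13.989) -> (21.83,12.627) [heading=333, draw]
RT 180: heading 333 -> 153
Final: pos=(21.83,12.627), heading=153, 6 segment(s) drawn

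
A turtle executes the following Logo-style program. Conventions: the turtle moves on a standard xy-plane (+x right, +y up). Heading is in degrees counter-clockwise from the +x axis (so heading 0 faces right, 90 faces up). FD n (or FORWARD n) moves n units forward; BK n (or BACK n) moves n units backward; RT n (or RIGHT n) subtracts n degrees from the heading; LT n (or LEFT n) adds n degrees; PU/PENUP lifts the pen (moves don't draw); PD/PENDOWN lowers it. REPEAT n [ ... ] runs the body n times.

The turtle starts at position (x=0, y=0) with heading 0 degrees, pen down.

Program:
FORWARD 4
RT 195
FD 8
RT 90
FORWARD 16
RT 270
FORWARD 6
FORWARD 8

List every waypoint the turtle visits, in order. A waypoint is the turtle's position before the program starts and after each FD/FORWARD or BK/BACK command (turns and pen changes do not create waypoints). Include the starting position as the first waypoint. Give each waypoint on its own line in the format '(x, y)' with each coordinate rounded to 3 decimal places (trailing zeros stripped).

Answer: (0, 0)
(4, 0)
(-3.727, 2.071)
(0.414, 17.525)
(-5.382, 19.078)
(-13.109, 21.149)

Derivation:
Executing turtle program step by step:
Start: pos=(0,0), heading=0, pen down
FD 4: (0,0) -> (4,0) [heading=0, draw]
RT 195: heading 0 -> 165
FD 8: (4,0) -> (-3.727,2.071) [heading=165, draw]
RT 90: heading 165 -> 75
FD 16: (-3.727,2.071) -> (0.414,17.525) [heading=75, draw]
RT 270: heading 75 -> 165
FD 6: (0.414,17.525) -> (-5.382,19.078) [heading=165, draw]
FD 8: (-5.382,19.078) -> (-13.109,21.149) [heading=165, draw]
Final: pos=(-13.109,21.149), heading=165, 5 segment(s) drawn
Waypoints (6 total):
(0, 0)
(4, 0)
(-3.727, 2.071)
(0.414, 17.525)
(-5.382, 19.078)
(-13.109, 21.149)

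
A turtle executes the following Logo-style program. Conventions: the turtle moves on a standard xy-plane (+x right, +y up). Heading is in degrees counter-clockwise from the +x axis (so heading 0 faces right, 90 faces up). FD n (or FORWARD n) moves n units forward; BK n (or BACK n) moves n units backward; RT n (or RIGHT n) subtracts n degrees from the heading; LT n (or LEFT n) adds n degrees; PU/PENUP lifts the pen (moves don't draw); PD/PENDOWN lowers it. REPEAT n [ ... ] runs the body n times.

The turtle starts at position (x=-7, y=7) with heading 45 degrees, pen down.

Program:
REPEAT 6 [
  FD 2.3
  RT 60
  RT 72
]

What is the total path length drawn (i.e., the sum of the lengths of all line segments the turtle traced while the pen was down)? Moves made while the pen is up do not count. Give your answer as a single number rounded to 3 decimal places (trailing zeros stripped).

Answer: 13.8

Derivation:
Executing turtle program step by step:
Start: pos=(-7,7), heading=45, pen down
REPEAT 6 [
  -- iteration 1/6 --
  FD 2.3: (-7,7) -> (-5.374,8.626) [heading=45, draw]
  RT 60: heading 45 -> 345
  RT 72: heading 345 -> 273
  -- iteration 2/6 --
  FD 2.3: (-5.374,8.626) -> (-5.253,6.329) [heading=273, draw]
  RT 60: heading 273 -> 213
  RT 72: heading 213 -> 141
  -- iteration 3/6 --
  FD 2.3: (-5.253,6.329) -> (-7.041,7.777) [heading=141, draw]
  RT 60: heading 141 -> 81
  RT 72: heading 81 -> 9
  -- iteration 4/6 --
  FD 2.3: (-7.041,7.777) -> (-4.769,8.137) [heading=9, draw]
  RT 60: heading 9 -> 309
  RT 72: heading 309 -> 237
  -- iteration 5/6 --
  FD 2.3: (-4.769,8.137) -> (-6.022,6.208) [heading=237, draw]
  RT 60: heading 237 -> 177
  RT 72: heading 177 -> 105
  -- iteration 6/6 --
  FD 2.3: (-6.022,6.208) -> (-6.617,8.429) [heading=105, draw]
  RT 60: heading 105 -> 45
  RT 72: heading 45 -> 333
]
Final: pos=(-6.617,8.429), heading=333, 6 segment(s) drawn

Segment lengths:
  seg 1: (-7,7) -> (-5.374,8.626), length = 2.3
  seg 2: (-5.374,8.626) -> (-5.253,6.329), length = 2.3
  seg 3: (-5.253,6.329) -> (-7.041,7.777), length = 2.3
  seg 4: (-7.041,7.777) -> (-4.769,8.137), length = 2.3
  seg 5: (-4.769,8.137) -> (-6.022,6.208), length = 2.3
  seg 6: (-6.022,6.208) -> (-6.617,8.429), length = 2.3
Total = 13.8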